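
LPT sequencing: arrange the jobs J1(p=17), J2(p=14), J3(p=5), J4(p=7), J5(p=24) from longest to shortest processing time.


LPT: sort by longest processing time first
  J5: p=24
  J1: p=17
  J2: p=14
  J4: p=7
  J3: p=5
Order: J5 → J1 → J2 → J4 → J3


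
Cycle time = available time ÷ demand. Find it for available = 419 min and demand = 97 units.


Cycle time = available time / demand
= 419 / 97
= 4.32 min/unit


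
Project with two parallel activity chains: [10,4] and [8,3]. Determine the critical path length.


Path A: 10 + 4 = 14
Path B: 8 + 3 = 11
Critical path = longest = max(14, 11)
= 14 (Path A)


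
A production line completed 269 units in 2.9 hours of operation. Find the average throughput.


Throughput = units / time
= 269 / 2.9
= 92.8 units/hour


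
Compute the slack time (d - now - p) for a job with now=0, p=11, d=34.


Slack = due - current_time - processing
= 34 - 0 - 11
= 23


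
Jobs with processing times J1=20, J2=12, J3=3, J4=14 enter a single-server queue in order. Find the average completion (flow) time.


Completion times:
  J1: completes at 20
  J2: completes at 32
  J3: completes at 35
  J4: completes at 49
Sum = 136
Average = 136/4
= 34.00


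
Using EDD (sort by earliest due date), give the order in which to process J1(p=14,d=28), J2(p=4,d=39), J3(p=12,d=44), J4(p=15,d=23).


EDD: sort by earliest due date
  J4: d=23, p=15
  J1: d=28, p=14
  J2: d=39, p=4
  J3: d=44, p=12
Order: J4 → J1 → J2 → J3


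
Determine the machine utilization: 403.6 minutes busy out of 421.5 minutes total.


Utilization = busy / total × 100
= 403.6 / 421.5 × 100
= 95.8%


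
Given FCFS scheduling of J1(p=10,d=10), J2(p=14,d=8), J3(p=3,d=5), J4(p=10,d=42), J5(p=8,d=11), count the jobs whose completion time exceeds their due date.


Completion vs due date:
  J1: C=10, d=10 → on time
  J2: C=24, d=8 → TARDY
  J3: C=27, d=5 → TARDY
  J4: C=37, d=42 → on time
  J5: C=45, d=11 → TARDY
Tardy jobs: J2, J3, J5
Count = 3


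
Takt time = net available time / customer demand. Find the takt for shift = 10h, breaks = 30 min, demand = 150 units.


Available = 10×60 - 30 = 570 min
Takt time = 570 / 150
= 3.80 min/unit


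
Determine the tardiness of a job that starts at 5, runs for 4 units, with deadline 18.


Completion = start + processing = 5 + 4 = 9
Tardiness = max(0, C - d) = max(0, 9 - 18)
= max(0, -9)
= 0


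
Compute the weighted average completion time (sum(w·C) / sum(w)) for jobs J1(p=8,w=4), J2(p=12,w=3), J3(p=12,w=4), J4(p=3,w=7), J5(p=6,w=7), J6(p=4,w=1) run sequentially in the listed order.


Completion times:
  J1: C=8, w×C=4×8=32
  J2: C=20, w×C=3×20=60
  J3: C=32, w×C=4×32=128
  J4: C=35, w×C=7×35=245
  J5: C=41, w×C=7×41=287
  J6: C=45, w×C=1×45=45
Sum w×C = 797
Sum w = 26
Weighted avg = 797/26
= 30.65


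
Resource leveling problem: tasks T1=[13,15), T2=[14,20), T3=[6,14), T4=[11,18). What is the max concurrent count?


Check each time point for overlaps:
  t=13: 3 tasks active (T1, T3, T4)
Max concurrent = 3


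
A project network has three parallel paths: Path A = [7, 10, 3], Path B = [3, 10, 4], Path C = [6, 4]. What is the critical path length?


Path A: 7 + 10 + 3 = 20
Path B: 3 + 10 + 4 = 17
Path C: 6 + 4 = 10
Critical path = longest = max(20, 17, 10)
= 20 (Path A)


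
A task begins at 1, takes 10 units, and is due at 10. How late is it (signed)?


Completion = 1 + 10 = 11
Lateness = C - d = 11 - 10
= 1


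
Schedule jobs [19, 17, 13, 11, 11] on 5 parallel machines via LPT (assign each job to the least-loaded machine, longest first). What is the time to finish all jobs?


Jobs (LPT sorted): [19, 17, 13, 11, 11]
Machines: 5
  J=19 → Machine 1 (load: 0+19=19)
  J=17 → Machine 2 (load: 0+17=17)
  J=13 → Machine 3 (load: 0+13=13)
  J=11 → Machine 4 (load: 0+11=11)
  J=11 → Machine 5 (load: 0+11=11)
Machine loads: [19, 17, 13, 11, 11]
Makespan = max = 19 time units


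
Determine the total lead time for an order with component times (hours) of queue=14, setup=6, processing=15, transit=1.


Lead time = queue + setup + processing + transit
= 14 + 6 + 15 + 1
= 36 hours


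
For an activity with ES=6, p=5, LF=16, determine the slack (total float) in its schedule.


EF = ES + duration = 6 + 5 = 11
LS = LF - duration = 16 - 5 = 11
Total Float = LF - EF = 16 - 11
(or LS - ES = 11 - 6)
= 5


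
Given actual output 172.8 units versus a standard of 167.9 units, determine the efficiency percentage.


Efficiency = (actual / standard) × 100
= (172.8 / 167.9) × 100
= 102.9%


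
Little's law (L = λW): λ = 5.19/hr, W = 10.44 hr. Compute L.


Little's law: L = λ × W
= 5.19 × 10.44
= 54.18


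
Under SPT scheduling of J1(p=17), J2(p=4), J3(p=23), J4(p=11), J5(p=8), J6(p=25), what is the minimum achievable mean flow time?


SPT order: J2 → J5 → J4 → J1 → J3 → J6
Completion times:
  J2: C=4
  J5: C=12
  J4: C=23
  J1: C=40
  J3: C=63
  J6: C=88
Sum = 230, n = 6
Mean flow = 230/6
= 38.33


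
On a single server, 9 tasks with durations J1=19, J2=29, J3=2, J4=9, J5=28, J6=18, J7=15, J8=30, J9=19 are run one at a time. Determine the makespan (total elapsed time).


Sequential makespan: sum all processing times
= 19 + 29 + 2 + 9 + 28 + 18 + 15 + 30 + 19
= 169 time units


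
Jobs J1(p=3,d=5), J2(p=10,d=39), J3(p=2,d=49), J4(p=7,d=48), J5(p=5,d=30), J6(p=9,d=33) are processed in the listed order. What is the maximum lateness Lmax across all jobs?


Lateness per job (L = C - d):
  J1: C=3, d=5, L=-2
  J2: C=13, d=39, L=-26
  J3: C=15, d=49, L=-34
  J4: C=22, d=48, L=-26
  J5: C=27, d=30, L=-3
  J6: C=36, d=33, L=3
Lmax = max(-2, -26, -34, -26, -3, 3)
= 3


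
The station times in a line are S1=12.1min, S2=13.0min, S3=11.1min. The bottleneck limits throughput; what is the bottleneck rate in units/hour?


Bottleneck = longest station time
Station times: [12.1, 13.0, 11.1]
Max = 13.0 min
Rate = 60 / 13.0
= 4.62 units/hour (bottleneck: 13.0min)


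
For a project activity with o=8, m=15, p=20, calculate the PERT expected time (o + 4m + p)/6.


te = (o + 4m + p) / 6
= (8 + 4×15 + 20) / 6
= (8 + 60 + 20) / 6
= 88 / 6
= 14.67


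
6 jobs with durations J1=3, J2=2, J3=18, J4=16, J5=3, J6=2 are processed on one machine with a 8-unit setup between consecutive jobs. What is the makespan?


Makespan = Σ processing + (n-1) × setup
= (3 + 2 + 18 + 16 + 3 + 2) + (6-1)×8
= 44 + 40
= 84 time units


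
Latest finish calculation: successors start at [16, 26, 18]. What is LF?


LF = min of all successor start times
Successors start at: [16, 26, 18]
LF = min(16, 26, 18)
= 16


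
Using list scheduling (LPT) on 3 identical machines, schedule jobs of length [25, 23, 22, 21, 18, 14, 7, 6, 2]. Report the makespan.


Jobs (LPT sorted): [25, 23, 22, 21, 18, 14, 7, 6, 2]
Machines: 3
  J=25 → Machine 1 (load: 0+25=25)
  J=23 → Machine 2 (load: 0+23=23)
  J=22 → Machine 3 (load: 0+22=22)
  J=21 → Machine 3 (load: 22+21=43)
  J=18 → Machine 2 (load: 23+18=41)
  J=14 → Machine 1 (load: 25+14=39)
  J=7 → Machine 1 (load: 39+7=46)
  J=6 → Machine 2 (load: 41+6=47)
  J=2 → Machine 3 (load: 43+2=45)
Machine loads: [46, 47, 45]
Makespan = max = 47 time units


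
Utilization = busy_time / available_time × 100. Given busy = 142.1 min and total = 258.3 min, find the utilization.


Utilization = busy / total × 100
= 142.1 / 258.3 × 100
= 55.0%


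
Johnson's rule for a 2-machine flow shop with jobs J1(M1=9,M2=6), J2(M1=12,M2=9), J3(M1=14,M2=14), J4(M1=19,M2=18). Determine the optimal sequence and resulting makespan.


Johnson's rule:
Group 1 (M1≤M2, sort by M1): ['J3']
Group 2 (M1>M2, sort desc M2): ['J4', 'J2', 'J1']
Sequence: J3 → J4 → J2 → J1
Makespan calculation:
  J3: M1 done=14, M2 done=28
  J4: M1 done=33, M2 done=51
  J2: M1 done=45, M2 done=60
  J1: M1 done=54, M2 done=66
= Sequence: J3 → J4 → J2 → J1, Makespan: 66


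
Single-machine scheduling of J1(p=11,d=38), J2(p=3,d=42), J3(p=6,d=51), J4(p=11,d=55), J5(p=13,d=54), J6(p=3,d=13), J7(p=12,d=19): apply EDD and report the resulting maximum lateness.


EDD order: J6 → J7 → J1 → J2 → J3 → J5 → J4
Completion and lateness:
  J6: C=3, d=13, L=3-13=-10
  J7: C=15, d=19, L=15-19=-4
  J1: C=26, d=38, L=26-38=-12
  J2: C=29, d=42, L=29-42=-13
  J3: C=35, d=51, L=35-51=-16
  J5: C=48, d=54, L=48-54=-6
  J4: C=59, d=55, L=59-55=4
Lmax = max(-10, -4, -12, -13, -16, -6, 4)
= 4


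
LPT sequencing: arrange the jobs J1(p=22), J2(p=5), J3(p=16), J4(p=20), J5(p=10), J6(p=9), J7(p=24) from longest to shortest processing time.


LPT: sort by longest processing time first
  J7: p=24
  J1: p=22
  J4: p=20
  J3: p=16
  J5: p=10
  J6: p=9
  J2: p=5
Order: J7 → J1 → J4 → J3 → J5 → J6 → J2


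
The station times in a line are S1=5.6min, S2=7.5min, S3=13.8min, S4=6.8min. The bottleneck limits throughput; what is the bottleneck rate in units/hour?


Bottleneck = longest station time
Station times: [5.6, 7.5, 13.8, 6.8]
Max = 13.8 min
Rate = 60 / 13.8
= 4.35 units/hour (bottleneck: 13.8min)


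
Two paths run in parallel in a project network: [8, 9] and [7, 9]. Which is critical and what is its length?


Path A: 8 + 9 = 17
Path B: 7 + 9 = 16
Critical path = longest = max(17, 16)
= 17 (Path A)


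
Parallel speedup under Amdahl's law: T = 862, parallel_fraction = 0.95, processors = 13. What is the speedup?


Amdahl's law: T_p = T × ((1-p) + p/N)
= 862 × ((1-0.95) + 0.95/13)
= 862 × (0.05 + 0.0731)
= 862 × 0.1231
= 106.09
Speedup = 862/106.09
= 8.12×


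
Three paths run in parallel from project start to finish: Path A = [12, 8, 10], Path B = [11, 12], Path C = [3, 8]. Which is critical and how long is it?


Path A: 12 + 8 + 10 = 30
Path B: 11 + 12 = 23
Path C: 3 + 8 = 11
Critical path = longest = max(30, 23, 11)
= 30 (Path A)


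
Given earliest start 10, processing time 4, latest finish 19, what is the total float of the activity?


EF = ES + duration = 10 + 4 = 14
LS = LF - duration = 19 - 4 = 15
Total Float = LF - EF = 19 - 14
(or LS - ES = 15 - 10)
= 5


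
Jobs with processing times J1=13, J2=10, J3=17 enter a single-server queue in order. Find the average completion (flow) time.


Completion times:
  J1: completes at 13
  J2: completes at 23
  J3: completes at 40
Sum = 76
Average = 76/3
= 25.33


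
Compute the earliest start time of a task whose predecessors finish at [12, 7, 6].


ES = max of all predecessor completion times
Predecessors: [12, 7, 6]
ES = max(12, 7, 6)
= 12


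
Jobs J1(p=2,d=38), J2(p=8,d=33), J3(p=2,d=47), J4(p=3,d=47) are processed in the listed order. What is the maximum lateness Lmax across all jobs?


Lateness per job (L = C - d):
  J1: C=2, d=38, L=-36
  J2: C=10, d=33, L=-23
  J3: C=12, d=47, L=-35
  J4: C=15, d=47, L=-32
Lmax = max(-36, -23, -35, -32)
= -23


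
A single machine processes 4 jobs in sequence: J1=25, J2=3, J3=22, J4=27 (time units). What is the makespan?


Sequential makespan: sum all processing times
= 25 + 3 + 22 + 27
= 77 time units


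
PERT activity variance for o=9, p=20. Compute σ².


σ² = ((p - o) / 6)² = (p - o)² / 36
= (20 - 9)² / 36
= 11² / 36
= 121 / 36
= 3.3611


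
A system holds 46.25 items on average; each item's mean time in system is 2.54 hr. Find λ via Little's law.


Little's law: L = λW → λ = L / W
= 46.25 / 2.54
= 18.21 per hour


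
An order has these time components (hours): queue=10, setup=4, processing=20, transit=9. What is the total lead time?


Lead time = queue + setup + processing + transit
= 10 + 4 + 20 + 9
= 43 hours


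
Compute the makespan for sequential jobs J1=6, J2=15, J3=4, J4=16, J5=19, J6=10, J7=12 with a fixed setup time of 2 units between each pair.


Makespan = Σ processing + (n-1) × setup
= (6 + 15 + 4 + 16 + 19 + 10 + 12) + (7-1)×2
= 82 + 12
= 94 time units


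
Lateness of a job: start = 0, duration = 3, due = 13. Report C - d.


Completion = 0 + 3 = 3
Lateness = C - d = 3 - 13
= -10


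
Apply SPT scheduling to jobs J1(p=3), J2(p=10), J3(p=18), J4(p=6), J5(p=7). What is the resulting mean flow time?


SPT order: J1 → J4 → J5 → J2 → J3
Completion times:
  J1: C=3
  J4: C=9
  J5: C=16
  J2: C=26
  J3: C=44
Sum = 98, n = 5
Mean flow = 98/5
= 19.60


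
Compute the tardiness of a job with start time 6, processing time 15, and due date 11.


Completion = start + processing = 6 + 15 = 21
Tardiness = max(0, C - d) = max(0, 21 - 11)
= max(0, 10)
= 10


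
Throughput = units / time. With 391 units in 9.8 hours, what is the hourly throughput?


Throughput = units / time
= 391 / 9.8
= 39.9 units/hour


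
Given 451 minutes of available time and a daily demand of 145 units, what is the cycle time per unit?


Cycle time = available time / demand
= 451 / 145
= 3.11 min/unit


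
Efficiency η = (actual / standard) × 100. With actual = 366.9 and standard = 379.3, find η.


Efficiency = (actual / standard) × 100
= (366.9 / 379.3) × 100
= 96.7%


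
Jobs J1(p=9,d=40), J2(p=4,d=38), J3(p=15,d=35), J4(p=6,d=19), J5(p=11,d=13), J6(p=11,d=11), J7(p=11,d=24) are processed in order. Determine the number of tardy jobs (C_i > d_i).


Completion vs due date:
  J1: C=9, d=40 → on time
  J2: C=13, d=38 → on time
  J3: C=28, d=35 → on time
  J4: C=34, d=19 → TARDY
  J5: C=45, d=13 → TARDY
  J6: C=56, d=11 → TARDY
  J7: C=67, d=24 → TARDY
Tardy jobs: J4, J5, J6, J7
Count = 4


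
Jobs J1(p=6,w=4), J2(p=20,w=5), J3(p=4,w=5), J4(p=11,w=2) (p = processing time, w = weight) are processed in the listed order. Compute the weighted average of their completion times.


Completion times:
  J1: C=6, w×C=4×6=24
  J2: C=26, w×C=5×26=130
  J3: C=30, w×C=5×30=150
  J4: C=41, w×C=2×41=82
Sum w×C = 386
Sum w = 16
Weighted avg = 386/16
= 24.12


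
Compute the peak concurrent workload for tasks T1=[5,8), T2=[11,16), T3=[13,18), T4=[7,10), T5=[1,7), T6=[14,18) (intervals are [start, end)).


Check each time point for overlaps:
  t=14: 3 tasks active (T2, T3, T6)
Max concurrent = 3


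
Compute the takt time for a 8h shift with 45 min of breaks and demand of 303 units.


Available = 8×60 - 45 = 435 min
Takt time = 435 / 303
= 1.44 min/unit


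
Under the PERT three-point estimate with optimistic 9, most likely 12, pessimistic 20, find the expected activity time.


te = (o + 4m + p) / 6
= (9 + 4×12 + 20) / 6
= (9 + 48 + 20) / 6
= 77 / 6
= 12.83


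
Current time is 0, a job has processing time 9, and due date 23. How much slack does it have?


Slack = due - current_time - processing
= 23 - 0 - 9
= 14


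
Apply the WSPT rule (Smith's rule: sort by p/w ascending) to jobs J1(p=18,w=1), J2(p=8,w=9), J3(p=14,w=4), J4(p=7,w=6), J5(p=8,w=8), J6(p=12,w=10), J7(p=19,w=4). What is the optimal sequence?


WSPT (Smith's rule): sort by p/w ascending
  J2: p/w = 8/9 = 0.889
  J5: p/w = 8/8 = 1.000
  J4: p/w = 7/6 = 1.167
  J6: p/w = 12/10 = 1.200
  J3: p/w = 14/4 = 3.500
  J7: p/w = 19/4 = 4.750
  J1: p/w = 18/1 = 18.000
Order: J2 → J5 → J4 → J6 → J3 → J7 → J1


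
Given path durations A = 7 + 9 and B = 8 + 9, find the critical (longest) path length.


Path A: 7 + 9 = 16
Path B: 8 + 9 = 17
Critical path = longest = max(16, 17)
= 17 (Path B)


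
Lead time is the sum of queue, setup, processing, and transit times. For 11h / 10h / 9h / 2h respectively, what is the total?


Lead time = queue + setup + processing + transit
= 11 + 10 + 9 + 2
= 32 hours


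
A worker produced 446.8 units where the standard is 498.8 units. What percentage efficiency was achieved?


Efficiency = (actual / standard) × 100
= (446.8 / 498.8) × 100
= 89.6%


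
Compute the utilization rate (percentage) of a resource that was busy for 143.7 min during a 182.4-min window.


Utilization = busy / total × 100
= 143.7 / 182.4 × 100
= 78.8%


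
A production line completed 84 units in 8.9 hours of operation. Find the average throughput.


Throughput = units / time
= 84 / 8.9
= 9.4 units/hour


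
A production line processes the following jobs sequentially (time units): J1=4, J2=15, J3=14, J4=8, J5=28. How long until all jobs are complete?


Sequential makespan: sum all processing times
= 4 + 15 + 14 + 8 + 28
= 69 time units


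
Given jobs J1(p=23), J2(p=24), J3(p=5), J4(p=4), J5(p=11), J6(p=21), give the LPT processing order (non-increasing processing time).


LPT: sort by longest processing time first
  J2: p=24
  J1: p=23
  J6: p=21
  J5: p=11
  J3: p=5
  J4: p=4
Order: J2 → J1 → J6 → J5 → J3 → J4


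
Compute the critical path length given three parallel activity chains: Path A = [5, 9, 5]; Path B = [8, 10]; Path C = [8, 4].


Path A: 5 + 9 + 5 = 19
Path B: 8 + 10 = 18
Path C: 8 + 4 = 12
Critical path = longest = max(19, 18, 12)
= 19 (Path A)


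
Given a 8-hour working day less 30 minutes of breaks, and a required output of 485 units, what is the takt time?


Available = 8×60 - 30 = 450 min
Takt time = 450 / 485
= 0.93 min/unit


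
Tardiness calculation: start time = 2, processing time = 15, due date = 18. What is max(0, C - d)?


Completion = start + processing = 2 + 15 = 17
Tardiness = max(0, C - d) = max(0, 17 - 18)
= max(0, -1)
= 0


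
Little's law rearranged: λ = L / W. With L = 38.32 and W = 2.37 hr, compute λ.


Little's law: L = λW → λ = L / W
= 38.32 / 2.37
= 16.17 per hour


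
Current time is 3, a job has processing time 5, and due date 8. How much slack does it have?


Slack = due - current_time - processing
= 8 - 3 - 5
= 0


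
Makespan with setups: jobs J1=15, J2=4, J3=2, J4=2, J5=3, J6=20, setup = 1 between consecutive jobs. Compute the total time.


Makespan = Σ processing + (n-1) × setup
= (15 + 4 + 2 + 2 + 3 + 20) + (6-1)×1
= 46 + 5
= 51 time units


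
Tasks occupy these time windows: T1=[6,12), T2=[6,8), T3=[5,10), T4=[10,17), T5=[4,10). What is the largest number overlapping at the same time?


Check each time point for overlaps:
  t=6: 4 tasks active (T1, T2, T3, T5)
Max concurrent = 4


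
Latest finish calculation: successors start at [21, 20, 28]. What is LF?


LF = min of all successor start times
Successors start at: [21, 20, 28]
LF = min(21, 20, 28)
= 20


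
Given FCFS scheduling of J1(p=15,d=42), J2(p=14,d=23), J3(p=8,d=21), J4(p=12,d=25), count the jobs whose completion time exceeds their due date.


Completion vs due date:
  J1: C=15, d=42 → on time
  J2: C=29, d=23 → TARDY
  J3: C=37, d=21 → TARDY
  J4: C=49, d=25 → TARDY
Tardy jobs: J2, J3, J4
Count = 3


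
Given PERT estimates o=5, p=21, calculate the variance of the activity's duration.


σ² = ((p - o) / 6)² = (p - o)² / 36
= (21 - 5)² / 36
= 16² / 36
= 256 / 36
= 7.1111


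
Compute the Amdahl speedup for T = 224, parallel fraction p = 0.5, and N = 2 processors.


Amdahl's law: T_p = T × ((1-p) + p/N)
= 224 × ((1-0.5) + 0.5/2)
= 224 × (0.50 + 0.2500)
= 224 × 0.7500
= 168.00
Speedup = 224/168.00
= 1.33×


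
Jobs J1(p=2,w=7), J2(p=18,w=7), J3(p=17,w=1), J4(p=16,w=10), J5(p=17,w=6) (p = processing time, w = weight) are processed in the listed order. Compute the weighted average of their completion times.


Completion times:
  J1: C=2, w×C=7×2=14
  J2: C=20, w×C=7×20=140
  J3: C=37, w×C=1×37=37
  J4: C=53, w×C=10×53=530
  J5: C=70, w×C=6×70=420
Sum w×C = 1141
Sum w = 31
Weighted avg = 1141/31
= 36.81


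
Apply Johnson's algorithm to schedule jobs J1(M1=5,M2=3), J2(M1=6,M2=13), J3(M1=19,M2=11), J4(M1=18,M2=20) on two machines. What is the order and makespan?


Johnson's rule:
Group 1 (M1≤M2, sort by M1): ['J2', 'J4']
Group 2 (M1>M2, sort desc M2): ['J3', 'J1']
Sequence: J2 → J4 → J3 → J1
Makespan calculation:
  J2: M1 done=6, M2 done=19
  J4: M1 done=24, M2 done=44
  J3: M1 done=43, M2 done=55
  J1: M1 done=48, M2 done=58
= Sequence: J2 → J4 → J3 → J1, Makespan: 58


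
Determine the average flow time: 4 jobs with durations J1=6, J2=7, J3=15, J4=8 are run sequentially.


Completion times:
  J1: completes at 6
  J2: completes at 13
  J3: completes at 28
  J4: completes at 36
Sum = 83
Average = 83/4
= 20.75


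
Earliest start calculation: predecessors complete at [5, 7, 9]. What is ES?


ES = max of all predecessor completion times
Predecessors: [5, 7, 9]
ES = max(5, 7, 9)
= 9


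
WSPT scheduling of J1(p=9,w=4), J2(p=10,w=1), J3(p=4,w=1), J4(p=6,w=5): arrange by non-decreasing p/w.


WSPT (Smith's rule): sort by p/w ascending
  J4: p/w = 6/5 = 1.200
  J1: p/w = 9/4 = 2.250
  J3: p/w = 4/1 = 4.000
  J2: p/w = 10/1 = 10.000
Order: J4 → J1 → J3 → J2


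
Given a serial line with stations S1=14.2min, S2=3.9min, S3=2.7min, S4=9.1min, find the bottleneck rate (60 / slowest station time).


Bottleneck = longest station time
Station times: [14.2, 3.9, 2.7, 9.1]
Max = 14.2 min
Rate = 60 / 14.2
= 4.23 units/hour (bottleneck: 14.2min)


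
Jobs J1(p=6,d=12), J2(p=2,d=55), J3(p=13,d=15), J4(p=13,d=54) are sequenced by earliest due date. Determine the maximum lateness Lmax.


EDD order: J1 → J3 → J4 → J2
Completion and lateness:
  J1: C=6, d=12, L=6-12=-6
  J3: C=19, d=15, L=19-15=4
  J4: C=32, d=54, L=32-54=-22
  J2: C=34, d=55, L=34-55=-21
Lmax = max(-6, 4, -22, -21)
= 4


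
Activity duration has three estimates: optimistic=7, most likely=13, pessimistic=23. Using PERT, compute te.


te = (o + 4m + p) / 6
= (7 + 4×13 + 23) / 6
= (7 + 52 + 23) / 6
= 82 / 6
= 13.67


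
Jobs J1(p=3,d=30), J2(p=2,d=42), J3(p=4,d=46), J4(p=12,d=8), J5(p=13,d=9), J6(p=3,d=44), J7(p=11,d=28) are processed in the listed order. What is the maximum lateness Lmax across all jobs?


Lateness per job (L = C - d):
  J1: C=3, d=30, L=-27
  J2: C=5, d=42, L=-37
  J3: C=9, d=46, L=-37
  J4: C=21, d=8, L=13
  J5: C=34, d=9, L=25
  J6: C=37, d=44, L=-7
  J7: C=48, d=28, L=20
Lmax = max(-27, -37, -37, 13, 25, -7, 20)
= 25


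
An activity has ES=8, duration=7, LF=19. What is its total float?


EF = ES + duration = 8 + 7 = 15
LS = LF - duration = 19 - 7 = 12
Total Float = LF - EF = 19 - 15
(or LS - ES = 12 - 8)
= 4


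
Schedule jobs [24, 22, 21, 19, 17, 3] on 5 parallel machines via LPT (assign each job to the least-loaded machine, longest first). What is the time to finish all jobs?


Jobs (LPT sorted): [24, 22, 21, 19, 17, 3]
Machines: 5
  J=24 → Machine 1 (load: 0+24=24)
  J=22 → Machine 2 (load: 0+22=22)
  J=21 → Machine 3 (load: 0+21=21)
  J=19 → Machine 4 (load: 0+19=19)
  J=17 → Machine 5 (load: 0+17=17)
  J=3 → Machine 5 (load: 17+3=20)
Machine loads: [24, 22, 21, 19, 20]
Makespan = max = 24 time units


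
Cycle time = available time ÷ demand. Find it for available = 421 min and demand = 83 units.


Cycle time = available time / demand
= 421 / 83
= 5.07 min/unit


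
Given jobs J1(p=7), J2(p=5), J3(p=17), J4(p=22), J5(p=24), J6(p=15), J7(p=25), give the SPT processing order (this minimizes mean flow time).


SPT: sort by shortest processing time
  J2: p=5
  J1: p=7
  J6: p=15
  J3: p=17
  J4: p=22
  J5: p=24
  J7: p=25
Order: J2 → J1 → J6 → J3 → J4 → J5 → J7


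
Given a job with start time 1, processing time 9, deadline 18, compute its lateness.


Completion = 1 + 9 = 10
Lateness = C - d = 10 - 18
= -8


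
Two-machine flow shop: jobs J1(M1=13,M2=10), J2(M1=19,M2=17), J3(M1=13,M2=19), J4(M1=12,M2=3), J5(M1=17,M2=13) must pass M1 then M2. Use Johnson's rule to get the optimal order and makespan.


Johnson's rule:
Group 1 (M1≤M2, sort by M1): ['J3']
Group 2 (M1>M2, sort desc M2): ['J2', 'J5', 'J1', 'J4']
Sequence: J3 → J2 → J5 → J1 → J4
Makespan calculation:
  J3: M1 done=13, M2 done=32
  J2: M1 done=32, M2 done=49
  J5: M1 done=49, M2 done=62
  J1: M1 done=62, M2 done=72
  J4: M1 done=74, M2 done=77
= Sequence: J3 → J2 → J5 → J1 → J4, Makespan: 77


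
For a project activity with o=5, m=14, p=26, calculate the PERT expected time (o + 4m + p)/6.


te = (o + 4m + p) / 6
= (5 + 4×14 + 26) / 6
= (5 + 56 + 26) / 6
= 87 / 6
= 14.50


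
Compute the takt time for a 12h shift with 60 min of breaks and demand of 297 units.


Available = 12×60 - 60 = 660 min
Takt time = 660 / 297
= 2.22 min/unit


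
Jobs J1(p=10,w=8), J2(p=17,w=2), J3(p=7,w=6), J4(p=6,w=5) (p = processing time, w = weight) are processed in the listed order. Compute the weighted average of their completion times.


Completion times:
  J1: C=10, w×C=8×10=80
  J2: C=27, w×C=2×27=54
  J3: C=34, w×C=6×34=204
  J4: C=40, w×C=5×40=200
Sum w×C = 538
Sum w = 21
Weighted avg = 538/21
= 25.62


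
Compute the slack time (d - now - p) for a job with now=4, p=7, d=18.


Slack = due - current_time - processing
= 18 - 4 - 7
= 7


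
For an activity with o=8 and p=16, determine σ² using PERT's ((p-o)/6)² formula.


σ² = ((p - o) / 6)² = (p - o)² / 36
= (16 - 8)² / 36
= 8² / 36
= 64 / 36
= 1.7778


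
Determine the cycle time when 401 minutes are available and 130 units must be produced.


Cycle time = available time / demand
= 401 / 130
= 3.08 min/unit


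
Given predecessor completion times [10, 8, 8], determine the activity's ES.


ES = max of all predecessor completion times
Predecessors: [10, 8, 8]
ES = max(10, 8, 8)
= 10


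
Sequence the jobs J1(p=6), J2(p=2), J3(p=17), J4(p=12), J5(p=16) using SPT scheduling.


SPT: sort by shortest processing time
  J2: p=2
  J1: p=6
  J4: p=12
  J5: p=16
  J3: p=17
Order: J2 → J1 → J4 → J5 → J3


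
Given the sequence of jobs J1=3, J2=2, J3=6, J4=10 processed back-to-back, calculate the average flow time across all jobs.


Completion times:
  J1: completes at 3
  J2: completes at 5
  J3: completes at 11
  J4: completes at 21
Sum = 40
Average = 40/4
= 10.00


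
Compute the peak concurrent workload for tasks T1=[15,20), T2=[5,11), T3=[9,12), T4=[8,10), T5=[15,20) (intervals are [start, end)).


Check each time point for overlaps:
  t=9: 3 tasks active (T2, T3, T4)
Max concurrent = 3


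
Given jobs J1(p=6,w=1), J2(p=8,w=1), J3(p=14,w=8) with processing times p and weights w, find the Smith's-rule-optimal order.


WSPT (Smith's rule): sort by p/w ascending
  J3: p/w = 14/8 = 1.750
  J1: p/w = 6/1 = 6.000
  J2: p/w = 8/1 = 8.000
Order: J3 → J1 → J2


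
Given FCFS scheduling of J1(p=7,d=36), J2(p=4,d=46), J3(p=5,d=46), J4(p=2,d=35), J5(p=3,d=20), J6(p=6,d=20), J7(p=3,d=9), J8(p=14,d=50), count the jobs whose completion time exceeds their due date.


Completion vs due date:
  J1: C=7, d=36 → on time
  J2: C=11, d=46 → on time
  J3: C=16, d=46 → on time
  J4: C=18, d=35 → on time
  J5: C=21, d=20 → TARDY
  J6: C=27, d=20 → TARDY
  J7: C=30, d=9 → TARDY
  J8: C=44, d=50 → on time
Tardy jobs: J5, J6, J7
Count = 3


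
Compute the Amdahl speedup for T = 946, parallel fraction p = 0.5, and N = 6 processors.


Amdahl's law: T_p = T × ((1-p) + p/N)
= 946 × ((1-0.5) + 0.5/6)
= 946 × (0.50 + 0.0833)
= 946 × 0.5833
= 551.83
Speedup = 946/551.83
= 1.71×


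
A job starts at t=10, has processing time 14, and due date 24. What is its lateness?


Completion = 10 + 14 = 24
Lateness = C - d = 24 - 24
= 0


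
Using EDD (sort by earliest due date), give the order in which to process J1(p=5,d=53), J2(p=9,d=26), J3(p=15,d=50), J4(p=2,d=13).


EDD: sort by earliest due date
  J4: d=13, p=2
  J2: d=26, p=9
  J3: d=50, p=15
  J1: d=53, p=5
Order: J4 → J2 → J3 → J1


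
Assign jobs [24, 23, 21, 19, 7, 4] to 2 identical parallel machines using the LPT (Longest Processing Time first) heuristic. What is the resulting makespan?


Jobs (LPT sorted): [24, 23, 21, 19, 7, 4]
Machines: 2
  J=24 → Machine 1 (load: 0+24=24)
  J=23 → Machine 2 (load: 0+23=23)
  J=21 → Machine 2 (load: 23+21=44)
  J=19 → Machine 1 (load: 24+19=43)
  J=7 → Machine 1 (load: 43+7=50)
  J=4 → Machine 2 (load: 44+4=48)
Machine loads: [50, 48]
Makespan = max = 50 time units


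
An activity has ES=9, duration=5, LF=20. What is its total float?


EF = ES + duration = 9 + 5 = 14
LS = LF - duration = 20 - 5 = 15
Total Float = LF - EF = 20 - 14
(or LS - ES = 15 - 9)
= 6


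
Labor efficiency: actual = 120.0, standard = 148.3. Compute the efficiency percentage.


Efficiency = (actual / standard) × 100
= (120.0 / 148.3) × 100
= 80.9%


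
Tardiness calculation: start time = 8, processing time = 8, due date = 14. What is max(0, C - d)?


Completion = start + processing = 8 + 8 = 16
Tardiness = max(0, C - d) = max(0, 16 - 14)
= max(0, 2)
= 2


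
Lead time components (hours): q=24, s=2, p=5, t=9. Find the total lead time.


Lead time = queue + setup + processing + transit
= 24 + 2 + 5 + 9
= 40 hours


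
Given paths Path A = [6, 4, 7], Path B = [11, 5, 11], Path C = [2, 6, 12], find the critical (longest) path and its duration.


Path A: 6 + 4 + 7 = 17
Path B: 11 + 5 + 11 = 27
Path C: 2 + 6 + 12 = 20
Critical path = longest = max(17, 27, 20)
= 27 (Path B)


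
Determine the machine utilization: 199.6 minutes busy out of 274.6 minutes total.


Utilization = busy / total × 100
= 199.6 / 274.6 × 100
= 72.7%


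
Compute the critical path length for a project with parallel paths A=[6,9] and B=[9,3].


Path A: 6 + 9 = 15
Path B: 9 + 3 = 12
Critical path = longest = max(15, 12)
= 15 (Path A)


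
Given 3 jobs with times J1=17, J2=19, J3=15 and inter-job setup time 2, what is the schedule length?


Makespan = Σ processing + (n-1) × setup
= (17 + 19 + 15) + (3-1)×2
= 51 + 4
= 55 time units


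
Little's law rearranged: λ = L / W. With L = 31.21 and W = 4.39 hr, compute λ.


Little's law: L = λW → λ = L / W
= 31.21 / 4.39
= 7.11 per hour


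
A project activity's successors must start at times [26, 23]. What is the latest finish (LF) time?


LF = min of all successor start times
Successors start at: [26, 23]
LF = min(26, 23)
= 23


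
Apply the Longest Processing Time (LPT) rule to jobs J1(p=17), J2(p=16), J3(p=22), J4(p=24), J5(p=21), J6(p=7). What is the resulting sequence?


LPT: sort by longest processing time first
  J4: p=24
  J3: p=22
  J5: p=21
  J1: p=17
  J2: p=16
  J6: p=7
Order: J4 → J3 → J5 → J1 → J2 → J6


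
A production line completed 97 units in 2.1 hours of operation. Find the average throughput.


Throughput = units / time
= 97 / 2.1
= 46.2 units/hour


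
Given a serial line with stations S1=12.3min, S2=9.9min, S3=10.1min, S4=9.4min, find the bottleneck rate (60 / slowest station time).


Bottleneck = longest station time
Station times: [12.3, 9.9, 10.1, 9.4]
Max = 12.3 min
Rate = 60 / 12.3
= 4.88 units/hour (bottleneck: 12.3min)


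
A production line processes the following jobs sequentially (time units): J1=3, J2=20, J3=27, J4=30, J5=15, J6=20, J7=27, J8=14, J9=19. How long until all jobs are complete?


Sequential makespan: sum all processing times
= 3 + 20 + 27 + 30 + 15 + 20 + 27 + 14 + 19
= 175 time units


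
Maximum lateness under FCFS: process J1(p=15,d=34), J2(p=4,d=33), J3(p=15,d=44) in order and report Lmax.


Lateness per job (L = C - d):
  J1: C=15, d=34, L=-19
  J2: C=19, d=33, L=-14
  J3: C=34, d=44, L=-10
Lmax = max(-19, -14, -10)
= -10


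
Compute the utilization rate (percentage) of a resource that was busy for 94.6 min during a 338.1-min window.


Utilization = busy / total × 100
= 94.6 / 338.1 × 100
= 28.0%


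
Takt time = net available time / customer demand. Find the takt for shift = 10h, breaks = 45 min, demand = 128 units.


Available = 10×60 - 45 = 555 min
Takt time = 555 / 128
= 4.34 min/unit


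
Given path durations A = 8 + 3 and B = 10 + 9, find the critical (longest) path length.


Path A: 8 + 3 = 11
Path B: 10 + 9 = 19
Critical path = longest = max(11, 19)
= 19 (Path B)


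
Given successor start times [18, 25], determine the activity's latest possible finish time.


LF = min of all successor start times
Successors start at: [18, 25]
LF = min(18, 25)
= 18


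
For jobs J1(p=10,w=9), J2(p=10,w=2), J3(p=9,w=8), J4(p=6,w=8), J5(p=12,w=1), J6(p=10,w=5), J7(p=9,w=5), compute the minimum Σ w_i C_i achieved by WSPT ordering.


WSPT order (by p/w): J4 → J1 → J3 → J7 → J6 → J2 → J5
  J4: C=6, w·C=8×6=48
  J1: C=16, w·C=9×16=144
  J3: C=25, w·C=8×25=200
  J7: C=34, w·C=5×34=170
  J6: C=44, w·C=5×44=220
  J2: C=54, w·C=2×54=108
  J5: C=66, w·C=1×66=66
Σ w·C = 956
= 956


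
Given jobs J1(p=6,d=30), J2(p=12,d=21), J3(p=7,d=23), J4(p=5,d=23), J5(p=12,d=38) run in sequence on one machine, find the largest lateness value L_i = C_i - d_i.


Lateness per job (L = C - d):
  J1: C=6, d=30, L=-24
  J2: C=18, d=21, L=-3
  J3: C=25, d=23, L=2
  J4: C=30, d=23, L=7
  J5: C=42, d=38, L=4
Lmax = max(-24, -3, 2, 7, 4)
= 7


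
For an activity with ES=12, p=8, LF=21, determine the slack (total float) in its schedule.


EF = ES + duration = 12 + 8 = 20
LS = LF - duration = 21 - 8 = 13
Total Float = LF - EF = 21 - 20
(or LS - ES = 13 - 12)
= 1


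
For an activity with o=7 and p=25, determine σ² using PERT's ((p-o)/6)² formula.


σ² = ((p - o) / 6)² = (p - o)² / 36
= (25 - 7)² / 36
= 18² / 36
= 324 / 36
= 9.0000


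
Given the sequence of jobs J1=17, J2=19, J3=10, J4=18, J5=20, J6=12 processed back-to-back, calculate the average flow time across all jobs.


Completion times:
  J1: completes at 17
  J2: completes at 36
  J3: completes at 46
  J4: completes at 64
  J5: completes at 84
  J6: completes at 96
Sum = 343
Average = 343/6
= 57.17


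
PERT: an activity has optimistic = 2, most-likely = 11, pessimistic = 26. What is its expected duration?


te = (o + 4m + p) / 6
= (2 + 4×11 + 26) / 6
= (2 + 44 + 26) / 6
= 72 / 6
= 12.00


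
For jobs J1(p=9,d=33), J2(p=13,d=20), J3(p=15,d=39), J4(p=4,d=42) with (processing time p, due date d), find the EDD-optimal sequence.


EDD: sort by earliest due date
  J2: d=20, p=13
  J1: d=33, p=9
  J3: d=39, p=15
  J4: d=42, p=4
Order: J2 → J1 → J3 → J4


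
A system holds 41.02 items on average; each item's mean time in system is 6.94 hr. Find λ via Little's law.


Little's law: L = λW → λ = L / W
= 41.02 / 6.94
= 5.91 per hour


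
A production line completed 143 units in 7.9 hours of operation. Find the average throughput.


Throughput = units / time
= 143 / 7.9
= 18.1 units/hour


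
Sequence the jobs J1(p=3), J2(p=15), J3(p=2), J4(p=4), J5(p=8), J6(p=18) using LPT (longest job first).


LPT: sort by longest processing time first
  J6: p=18
  J2: p=15
  J5: p=8
  J4: p=4
  J1: p=3
  J3: p=2
Order: J6 → J2 → J5 → J4 → J1 → J3


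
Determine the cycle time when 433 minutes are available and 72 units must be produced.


Cycle time = available time / demand
= 433 / 72
= 6.01 min/unit


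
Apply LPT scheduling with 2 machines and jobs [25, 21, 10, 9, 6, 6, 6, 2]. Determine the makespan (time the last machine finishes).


Jobs (LPT sorted): [25, 21, 10, 9, 6, 6, 6, 2]
Machines: 2
  J=25 → Machine 1 (load: 0+25=25)
  J=21 → Machine 2 (load: 0+21=21)
  J=10 → Machine 2 (load: 21+10=31)
  J=9 → Machine 1 (load: 25+9=34)
  J=6 → Machine 2 (load: 31+6=37)
  J=6 → Machine 1 (load: 34+6=40)
  J=6 → Machine 2 (load: 37+6=43)
  J=2 → Machine 1 (load: 40+2=42)
Machine loads: [42, 43]
Makespan = max = 43 time units


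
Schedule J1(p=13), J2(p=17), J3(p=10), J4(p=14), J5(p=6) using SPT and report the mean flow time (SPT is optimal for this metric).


SPT order: J5 → J3 → J1 → J4 → J2
Completion times:
  J5: C=6
  J3: C=16
  J1: C=29
  J4: C=43
  J2: C=60
Sum = 154, n = 5
Mean flow = 154/5
= 30.80


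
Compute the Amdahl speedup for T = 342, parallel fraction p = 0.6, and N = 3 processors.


Amdahl's law: T_p = T × ((1-p) + p/N)
= 342 × ((1-0.6) + 0.6/3)
= 342 × (0.40 + 0.2000)
= 342 × 0.6000
= 205.20
Speedup = 342/205.20
= 1.67×


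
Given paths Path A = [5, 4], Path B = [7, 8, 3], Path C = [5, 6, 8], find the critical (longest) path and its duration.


Path A: 5 + 4 = 9
Path B: 7 + 8 + 3 = 18
Path C: 5 + 6 + 8 = 19
Critical path = longest = max(9, 18, 19)
= 19 (Path C)


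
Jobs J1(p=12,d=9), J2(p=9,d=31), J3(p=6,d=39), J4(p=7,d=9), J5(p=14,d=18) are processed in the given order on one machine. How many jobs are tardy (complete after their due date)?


Completion vs due date:
  J1: C=12, d=9 → TARDY
  J2: C=21, d=31 → on time
  J3: C=27, d=39 → on time
  J4: C=34, d=9 → TARDY
  J5: C=48, d=18 → TARDY
Tardy jobs: J1, J4, J5
Count = 3


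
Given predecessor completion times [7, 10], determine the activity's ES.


ES = max of all predecessor completion times
Predecessors: [7, 10]
ES = max(7, 10)
= 10


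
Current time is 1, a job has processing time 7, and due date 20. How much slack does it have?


Slack = due - current_time - processing
= 20 - 1 - 7
= 12


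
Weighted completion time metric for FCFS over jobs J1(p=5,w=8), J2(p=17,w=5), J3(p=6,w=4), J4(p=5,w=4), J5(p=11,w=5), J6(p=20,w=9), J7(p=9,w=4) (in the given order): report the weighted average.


Completion times:
  J1: C=5, w×C=8×5=40
  J2: C=22, w×C=5×22=110
  J3: C=28, w×C=4×28=112
  J4: C=33, w×C=4×33=132
  J5: C=44, w×C=5×44=220
  J6: C=64, w×C=9×64=576
  J7: C=73, w×C=4×73=292
Sum w×C = 1482
Sum w = 39
Weighted avg = 1482/39
= 38.00


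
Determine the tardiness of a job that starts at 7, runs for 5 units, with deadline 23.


Completion = start + processing = 7 + 5 = 12
Tardiness = max(0, C - d) = max(0, 12 - 23)
= max(0, -11)
= 0


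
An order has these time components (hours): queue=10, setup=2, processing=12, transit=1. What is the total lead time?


Lead time = queue + setup + processing + transit
= 10 + 2 + 12 + 1
= 25 hours


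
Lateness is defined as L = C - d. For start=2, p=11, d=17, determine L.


Completion = 2 + 11 = 13
Lateness = C - d = 13 - 17
= -4


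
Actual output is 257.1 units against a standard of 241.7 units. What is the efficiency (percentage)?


Efficiency = (actual / standard) × 100
= (257.1 / 241.7) × 100
= 106.4%


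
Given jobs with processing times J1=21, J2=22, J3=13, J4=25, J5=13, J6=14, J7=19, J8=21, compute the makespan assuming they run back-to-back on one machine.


Sequential makespan: sum all processing times
= 21 + 22 + 13 + 25 + 13 + 14 + 19 + 21
= 148 time units


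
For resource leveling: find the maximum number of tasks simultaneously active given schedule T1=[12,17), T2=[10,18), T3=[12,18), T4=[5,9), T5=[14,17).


Check each time point for overlaps:
  t=14: 4 tasks active (T1, T2, T3, T5)
Max concurrent = 4


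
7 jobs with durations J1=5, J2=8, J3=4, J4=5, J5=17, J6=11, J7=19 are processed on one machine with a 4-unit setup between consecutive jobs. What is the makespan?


Makespan = Σ processing + (n-1) × setup
= (5 + 8 + 4 + 5 + 17 + 11 + 19) + (7-1)×4
= 69 + 24
= 93 time units


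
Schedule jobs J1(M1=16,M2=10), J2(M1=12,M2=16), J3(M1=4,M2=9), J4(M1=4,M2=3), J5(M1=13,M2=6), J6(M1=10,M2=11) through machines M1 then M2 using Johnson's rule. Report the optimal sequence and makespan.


Johnson's rule:
Group 1 (M1≤M2, sort by M1): ['J3', 'J6', 'J2']
Group 2 (M1>M2, sort desc M2): ['J1', 'J5', 'J4']
Sequence: J3 → J6 → J2 → J1 → J5 → J4
Makespan calculation:
  J3: M1 done=4, M2 done=13
  J6: M1 done=14, M2 done=25
  J2: M1 done=26, M2 done=42
  J1: M1 done=42, M2 done=52
  J5: M1 done=55, M2 done=61
  J4: M1 done=59, M2 done=64
= Sequence: J3 → J6 → J2 → J1 → J5 → J4, Makespan: 64


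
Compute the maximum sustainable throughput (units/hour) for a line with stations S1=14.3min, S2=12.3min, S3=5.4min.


Bottleneck = longest station time
Station times: [14.3, 12.3, 5.4]
Max = 14.3 min
Rate = 60 / 14.3
= 4.20 units/hour (bottleneck: 14.3min)
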